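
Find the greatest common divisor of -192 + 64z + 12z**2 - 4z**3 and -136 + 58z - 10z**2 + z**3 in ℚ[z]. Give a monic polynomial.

-4 + z

Euclidean algorithm in ℚ[z]:
  -4z**3 + 12z**2 + 64z - 192 = (-4)(z**3 - 10z**2 + 58z - 136) + (-28z**2 + 296z - 736)
  z**3 - 10z**2 + 58z - 136 = (-(1/28)z - 1/49)(-28z**2 + 296z - 736) + ((1850/49)z - 7400/49)
  -28z**2 + 296z - 736 = (-(686/925)z + 4508/925)((1850/49)z - 7400/49) + (0)
Last nonzero remainder: (1850/49)z - 7400/49. Dividing through by 1850/49 gives the monic gcd z - 4.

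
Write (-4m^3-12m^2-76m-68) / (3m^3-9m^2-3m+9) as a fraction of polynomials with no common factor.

Repeated division with remainder:
  -4m^3-12m^2-76m-68 = (-4/3)(3m^3-9m^2-3m+9) + (-24m^2-80m-56)
  3m^3-9m^2-3m+9 = (-(1/8)m+19/24)(-24m^2-80m-56) + ((160/3)m+160/3)
  -24m^2-80m-56 = (-(9/20)m-21/20)((160/3)m+160/3) + (0)
Last nonzero remainder: (160/3)m+160/3. Dividing through by 160/3 gives the monic gcd m+1.
Cancel m+1 from numerator and denominator to get the reduced form.

(-4m^2-8m-68)/(3m^2-12m+9)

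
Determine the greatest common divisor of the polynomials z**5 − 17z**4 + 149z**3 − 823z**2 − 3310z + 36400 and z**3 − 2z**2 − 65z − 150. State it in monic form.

Euclidean algorithm in ℚ[z]:
  z**5 − 17z**4 + 149z**3 − 823z**2 − 3310z + 36400 = (z**2 − 15z + 184)(z**3 − 2z**2 − 65z − 150) + (−1280z**2 + 6400z + 64000)
  z**3 − 2z**2 − 65z − 150 = (−(1/1280)z − 3/1280)(−1280z**2 + 6400z + 64000) + (0)
Last nonzero remainder: −1280z**2 + 6400z + 64000. Dividing through by −1280 gives the monic gcd z**2 − 5z − 50.

z**2 − 5z − 50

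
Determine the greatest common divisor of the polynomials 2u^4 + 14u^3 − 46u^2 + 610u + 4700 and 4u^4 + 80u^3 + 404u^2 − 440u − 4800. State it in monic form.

u^2 + 15u + 50

Repeated division with remainder:
  2u^4 + 14u^3 − 46u^2 + 610u + 4700 = (1/2)(4u^4 + 80u^3 + 404u^2 − 440u − 4800) + (−26u^3 − 248u^2 + 830u + 7100)
  4u^4 + 80u^3 + 404u^2 − 440u − 4800 = (−(2/13)u − 272/169)(−26u^3 − 248u^2 + 830u + 7100) + ((22400/169)u^2 + (336000/169)u + 1120000/169)
  −26u^3 − 248u^2 + 830u + 7100 = (−(2197/11200)u + 11999/11200)((22400/169)u^2 + (336000/169)u + 1120000/169) + (0)
Last nonzero remainder: (22400/169)u^2 + (336000/169)u + 1120000/169. Dividing through by 22400/169 gives the monic gcd u^2 + 15u + 50.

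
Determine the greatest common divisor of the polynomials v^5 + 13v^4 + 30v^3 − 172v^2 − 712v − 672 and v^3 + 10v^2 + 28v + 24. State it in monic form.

v^3 + 10v^2 + 28v + 24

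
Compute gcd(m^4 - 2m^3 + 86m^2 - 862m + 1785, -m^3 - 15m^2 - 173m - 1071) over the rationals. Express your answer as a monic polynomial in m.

Apply the Euclidean algorithm:
  m^4 - 2m^3 + 86m^2 - 862m + 1785 = (-m + 17)(-m^3 - 15m^2 - 173m - 1071) + (168m^2 + 1008m + 19992)
  -m^3 - 15m^2 - 173m - 1071 = (-(1/168)m - 3/56)(168m^2 + 1008m + 19992) + (0)
Last nonzero remainder: 168m^2 + 1008m + 19992. Dividing through by 168 gives the monic gcd m^2 + 6m + 119.

m^2 + 6m + 119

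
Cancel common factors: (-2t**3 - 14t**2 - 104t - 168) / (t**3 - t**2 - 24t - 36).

(-2t**2 - 10t - 84)/(t**2 - 3t - 18)

By polynomial division,
  -2t**3 - 14t**2 - 104t - 168 = (-2)(t**3 - t**2 - 24t - 36) + (-16t**2 - 152t - 240)
  t**3 - t**2 - 24t - 36 = (-(1/16)t + 21/32)(-16t**2 - 152t - 240) + ((243/4)t + 243/2)
  -16t**2 - 152t - 240 = (-(64/243)t - 160/81)((243/4)t + 243/2) + (0)
Last nonzero remainder: (243/4)t + 243/2. Dividing through by 243/4 gives the monic gcd t + 2.
Cancel t + 2 from numerator and denominator to get the reduced form.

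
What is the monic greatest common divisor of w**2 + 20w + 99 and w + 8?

Euclidean algorithm in ℚ[w]:
  w**2 + 20w + 99 = (w + 12)(w + 8) + (3)
  w + 8 = ((1/3)w + 8/3)(3) + (0)
The last nonzero remainder is the constant 3, so the polynomials are coprime and gcd = 1.

1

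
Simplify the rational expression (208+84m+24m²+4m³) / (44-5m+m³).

Apply the Euclidean algorithm:
  4m³+24m²+84m+208 = (4)(m³-5m+44) + (24m²+104m+32)
  m³-5m+44 = ((1/24)m-13/72)(24m²+104m+32) + ((112/9)m+448/9)
  24m²+104m+32 = ((27/14)m+9/14)((112/9)m+448/9) + (0)
Last nonzero remainder: (112/9)m+448/9. Dividing through by 112/9 gives the monic gcd m+4.
Cancel m+4 from numerator and denominator to get the reduced form.

(52+8m+4m²)/(11-4m+m²)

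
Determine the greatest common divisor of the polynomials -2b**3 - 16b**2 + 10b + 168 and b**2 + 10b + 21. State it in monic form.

b + 7

Euclidean algorithm in ℚ[b]:
  -2b**3 - 16b**2 + 10b + 168 = (-2b + 4)(b**2 + 10b + 21) + (12b + 84)
  b**2 + 10b + 21 = ((1/12)b + 1/4)(12b + 84) + (0)
Last nonzero remainder: 12b + 84. Dividing through by 12 gives the monic gcd b + 7.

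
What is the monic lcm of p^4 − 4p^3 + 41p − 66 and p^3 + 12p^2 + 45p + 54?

p^6 + 5p^5 − 18p^4 − 31p^3 + 303p^2 + 144p − 1188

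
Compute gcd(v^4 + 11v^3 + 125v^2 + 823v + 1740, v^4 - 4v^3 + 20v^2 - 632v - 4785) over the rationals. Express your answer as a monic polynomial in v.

By polynomial division,
  v^4 + 11v^3 + 125v^2 + 823v + 1740 = (v^4 - 4v^3 + 20v^2 - 632v - 4785) + (15v^3 + 105v^2 + 1455v + 6525)
  v^4 - 4v^3 + 20v^2 - 632v - 4785 = ((1/15)v - 11/15)(15v^3 + 105v^2 + 1455v + 6525) + (0)
Last nonzero remainder: 15v^3 + 105v^2 + 1455v + 6525. Dividing through by 15 gives the monic gcd v^3 + 7v^2 + 97v + 435.

v^3 + 7v^2 + 97v + 435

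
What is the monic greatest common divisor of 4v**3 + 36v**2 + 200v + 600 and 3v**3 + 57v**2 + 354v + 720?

Apply the Euclidean algorithm:
  4v**3 + 36v**2 + 200v + 600 = (4/3)(3v**3 + 57v**2 + 354v + 720) + (-40v**2 - 272v - 360)
  3v**3 + 57v**2 + 354v + 720 = (-(3/40)v - 183/200)(-40v**2 - 272v - 360) + ((1953/25)v + 1953/5)
  -40v**2 - 272v - 360 = (-(1000/1953)v - 200/217)((1953/25)v + 1953/5) + (0)
Last nonzero remainder: (1953/25)v + 1953/5. Dividing through by 1953/25 gives the monic gcd v + 5.

v + 5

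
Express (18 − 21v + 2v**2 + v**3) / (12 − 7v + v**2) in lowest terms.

Apply the Euclidean algorithm:
  v**3 + 2v**2 − 21v + 18 = (v + 9)(v**2 − 7v + 12) + (30v − 90)
  v**2 − 7v + 12 = ((1/30)v − 2/15)(30v − 90) + (0)
Last nonzero remainder: 30v − 90. Dividing through by 30 gives the monic gcd v − 3.
Cancel v − 3 from numerator and denominator to get the reduced form.

(−6 + 5v + v**2)/(−4 + v)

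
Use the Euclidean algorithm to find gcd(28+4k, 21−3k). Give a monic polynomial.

1

By polynomial division,
  4k+28 = (−4/3)(−3k+21) + (56)
  −3k+21 = (−(3/56)k+3/8)(56) + (0)
The last nonzero remainder is the constant 56, so the polynomials are coprime and gcd = 1.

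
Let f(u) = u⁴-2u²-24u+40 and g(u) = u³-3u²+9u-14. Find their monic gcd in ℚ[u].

Apply the Euclidean algorithm:
  u⁴-2u²-24u+40 = (u+3)(u³-3u²+9u-14) + (-2u²-37u+82)
  u³-3u²+9u-14 = (-(1/2)u+43/4)(-2u²-37u+82) + ((1791/4)u-1791/2)
  -2u²-37u+82 = (-(8/1791)u-164/1791)((1791/4)u-1791/2) + (0)
Last nonzero remainder: (1791/4)u-1791/2. Dividing through by 1791/4 gives the monic gcd u-2.

u-2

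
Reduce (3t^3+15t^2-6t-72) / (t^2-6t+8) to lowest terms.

(3t^2+21t+36)/(t-4)

Apply the Euclidean algorithm:
  3t^3+15t^2-6t-72 = (3t+33)(t^2-6t+8) + (168t-336)
  t^2-6t+8 = ((1/168)t-1/42)(168t-336) + (0)
Last nonzero remainder: 168t-336. Dividing through by 168 gives the monic gcd t-2.
Cancel t-2 from numerator and denominator to get the reduced form.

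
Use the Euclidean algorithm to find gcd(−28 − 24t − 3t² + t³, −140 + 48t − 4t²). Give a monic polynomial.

Apply the Euclidean algorithm:
  t³ − 3t² − 24t − 28 = (−(1/4)t − 9/4)(−4t² + 48t − 140) + (49t − 343)
  −4t² + 48t − 140 = (−(4/49)t + 20/49)(49t − 343) + (0)
Last nonzero remainder: 49t − 343. Dividing through by 49 gives the monic gcd t − 7.

−7 + t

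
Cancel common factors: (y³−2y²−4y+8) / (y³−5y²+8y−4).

Euclidean algorithm in ℚ[y]:
  y³−2y²−4y+8 = (y³−5y²+8y−4) + (3y²−12y+12)
  y³−5y²+8y−4 = ((1/3)y−1/3)(3y²−12y+12) + (0)
Last nonzero remainder: 3y²−12y+12. Dividing through by 3 gives the monic gcd y²−4y+4.
Cancel y²−4y+4 from numerator and denominator to get the reduced form.

(y+2)/(y−1)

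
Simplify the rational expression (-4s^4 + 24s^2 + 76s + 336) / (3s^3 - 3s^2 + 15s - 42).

Euclidean algorithm in ℚ[s]:
  -4s^4 + 24s^2 + 76s + 336 = (-(4/3)s - 4/3)(3s^3 - 3s^2 + 15s - 42) + (40s^2 + 40s + 280)
  3s^3 - 3s^2 + 15s - 42 = ((3/40)s - 3/20)(40s^2 + 40s + 280) + (0)
Last nonzero remainder: 40s^2 + 40s + 280. Dividing through by 40 gives the monic gcd s^2 + s + 7.
Cancel s^2 + s + 7 from numerator and denominator to get the reduced form.

(-4s^2 + 4s + 48)/(3s - 6)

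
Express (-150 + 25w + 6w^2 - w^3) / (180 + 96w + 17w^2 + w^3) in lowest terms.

By polynomial division,
  -w^3 + 6w^2 + 25w - 150 = (-1)(w^3 + 17w^2 + 96w + 180) + (23w^2 + 121w + 30)
  w^3 + 17w^2 + 96w + 180 = ((1/23)w + 270/529)(23w^2 + 121w + 30) + ((17424/529)w + 87120/529)
  23w^2 + 121w + 30 = ((12167/17424)w + 529/2904)((17424/529)w + 87120/529) + (0)
Last nonzero remainder: (17424/529)w + 87120/529. Dividing through by 17424/529 gives the monic gcd w + 5.
Cancel w + 5 from numerator and denominator to get the reduced form.

(-30 + 11w - w^2)/(36 + 12w + w^2)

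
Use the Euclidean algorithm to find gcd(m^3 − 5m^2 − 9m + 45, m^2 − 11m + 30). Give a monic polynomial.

Euclidean algorithm in ℚ[m]:
  m^3 − 5m^2 − 9m + 45 = (m + 6)(m^2 − 11m + 30) + (27m − 135)
  m^2 − 11m + 30 = ((1/27)m − 2/9)(27m − 135) + (0)
Last nonzero remainder: 27m − 135. Dividing through by 27 gives the monic gcd m − 5.

m − 5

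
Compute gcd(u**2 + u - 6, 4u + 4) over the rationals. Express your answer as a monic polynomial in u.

Repeated division with remainder:
  u**2 + u - 6 = ((1/4)u)(4u + 4) + (-6)
  4u + 4 = (-(2/3)u - 2/3)(-6) + (0)
The last nonzero remainder is the constant -6, so the polynomials are coprime and gcd = 1.

1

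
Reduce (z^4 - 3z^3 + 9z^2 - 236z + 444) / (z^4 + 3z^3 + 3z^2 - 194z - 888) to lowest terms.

(z - 2)/(z + 4)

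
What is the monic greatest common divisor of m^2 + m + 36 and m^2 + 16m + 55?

1

Repeated division with remainder:
  m^2 + m + 36 = (m^2 + 16m + 55) + (−15m − 19)
  m^2 + 16m + 55 = (−(1/15)m − 221/225)(−15m − 19) + (8176/225)
  −15m − 19 = (−(3375/8176)m − 4275/8176)(8176/225) + (0)
The last nonzero remainder is the constant 8176/225, so the polynomials are coprime and gcd = 1.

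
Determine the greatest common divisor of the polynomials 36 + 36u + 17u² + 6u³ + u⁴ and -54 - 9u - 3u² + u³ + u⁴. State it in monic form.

Apply the Euclidean algorithm:
  u⁴ + 6u³ + 17u² + 36u + 36 = (u⁴ + u³ - 3u² - 9u - 54) + (5u³ + 20u² + 45u + 90)
  u⁴ + u³ - 3u² - 9u - 54 = ((1/5)u - 3/5)(5u³ + 20u² + 45u + 90) + (0)
Last nonzero remainder: 5u³ + 20u² + 45u + 90. Dividing through by 5 gives the monic gcd u³ + 4u² + 9u + 18.

18 + 9u + 4u² + u³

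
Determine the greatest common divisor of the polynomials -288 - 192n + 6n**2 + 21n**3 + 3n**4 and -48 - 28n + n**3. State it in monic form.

Apply the Euclidean algorithm:
  3n**4 + 21n**3 + 6n**2 - 192n - 288 = (3n + 21)(n**3 - 28n - 48) + (90n**2 + 540n + 720)
  n**3 - 28n - 48 = ((1/90)n - 1/15)(90n**2 + 540n + 720) + (0)
Last nonzero remainder: 90n**2 + 540n + 720. Dividing through by 90 gives the monic gcd n**2 + 6n + 8.

8 + 6n + n**2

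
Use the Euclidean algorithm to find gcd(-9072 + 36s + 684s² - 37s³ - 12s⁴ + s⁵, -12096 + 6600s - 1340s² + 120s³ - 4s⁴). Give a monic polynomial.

-378 + 159s - 22s² + s³

Euclidean algorithm in ℚ[s]:
  s⁵ - 12s⁴ - 37s³ + 684s² + 36s - 9072 = (-(1/4)s - 9/2)(-4s⁴ + 120s³ - 1340s² + 6600s - 12096) + (168s³ - 3696s² + 26712s - 63504)
  -4s⁴ + 120s³ - 1340s² + 6600s - 12096 = (-(1/42)s + 4/21)(168s³ - 3696s² + 26712s - 63504) + (0)
Last nonzero remainder: 168s³ - 3696s² + 26712s - 63504. Dividing through by 168 gives the monic gcd s³ - 22s² + 159s - 378.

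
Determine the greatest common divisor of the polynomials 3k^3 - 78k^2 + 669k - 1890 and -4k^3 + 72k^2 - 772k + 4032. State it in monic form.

k - 9

By polynomial division,
  3k^3 - 78k^2 + 669k - 1890 = (-3/4)(-4k^3 + 72k^2 - 772k + 4032) + (-24k^2 + 90k + 1134)
  -4k^3 + 72k^2 - 772k + 4032 = ((1/6)k - 19/8)(-24k^2 + 90k + 1134) + (-(2989/4)k + 26901/4)
  -24k^2 + 90k + 1134 = ((96/2989)k + 72/427)(-(2989/4)k + 26901/4) + (0)
Last nonzero remainder: -(2989/4)k + 26901/4. Dividing through by -2989/4 gives the monic gcd k - 9.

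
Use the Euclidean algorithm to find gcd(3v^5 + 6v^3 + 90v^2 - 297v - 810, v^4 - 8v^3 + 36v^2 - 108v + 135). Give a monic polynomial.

v^3 - 5v^2 + 21v - 45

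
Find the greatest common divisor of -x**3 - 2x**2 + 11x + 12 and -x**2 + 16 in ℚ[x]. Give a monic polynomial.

x + 4

Repeated division with remainder:
  -x**3 - 2x**2 + 11x + 12 = (x + 2)(-x**2 + 16) + (-5x - 20)
  -x**2 + 16 = ((1/5)x - 4/5)(-5x - 20) + (0)
Last nonzero remainder: -5x - 20. Dividing through by -5 gives the monic gcd x + 4.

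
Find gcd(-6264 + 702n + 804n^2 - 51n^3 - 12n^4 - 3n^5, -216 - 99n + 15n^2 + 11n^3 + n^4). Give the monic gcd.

-9 + n^2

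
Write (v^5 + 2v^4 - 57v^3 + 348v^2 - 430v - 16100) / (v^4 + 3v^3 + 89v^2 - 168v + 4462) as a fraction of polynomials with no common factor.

By polynomial division,
  v^5 + 2v^4 - 57v^3 + 348v^2 - 430v - 16100 = (v - 1)(v^4 + 3v^3 + 89v^2 - 168v + 4462) + (-143v^3 + 605v^2 - 5060v - 11638)
  v^4 + 3v^3 + 89v^2 - 168v + 4462 = (-(1/143)v - 94/1859)(-143v^3 + 605v^2 - 5060v - 11638) + ((14231/169)v^2 - (85386/169)v + 654626/169)
  -143v^3 + 605v^2 - 5060v - 11638 = (-(24167/14231)v - 42757/14231)((14231/169)v^2 - (85386/169)v + 654626/169) + (0)
Last nonzero remainder: (14231/169)v^2 - (85386/169)v + 654626/169. Dividing through by 14231/169 gives the monic gcd v^2 - 6v + 46.
Cancel v^2 - 6v + 46 from numerator and denominator to get the reduced form.

(v^3 + 8v^2 - 55v - 350)/(v^2 + 9v + 97)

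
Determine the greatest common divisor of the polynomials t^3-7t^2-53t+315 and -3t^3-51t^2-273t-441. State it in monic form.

Euclidean algorithm in ℚ[t]:
  t^3-7t^2-53t+315 = (-1/3)(-3t^3-51t^2-273t-441) + (-24t^2-144t+168)
  -3t^3-51t^2-273t-441 = ((1/8)t+11/8)(-24t^2-144t+168) + (-96t-672)
  -24t^2-144t+168 = ((1/4)t-1/4)(-96t-672) + (0)
Last nonzero remainder: -96t-672. Dividing through by -96 gives the monic gcd t+7.

t+7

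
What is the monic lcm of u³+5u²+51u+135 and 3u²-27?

By polynomial division,
  u³+5u²+51u+135 = ((1/3)u+5/3)(3u²-27) + (60u+180)
  3u²-27 = ((1/20)u-3/20)(60u+180) + (0)
Last nonzero remainder: 60u+180. Dividing through by 60 gives the monic gcd u+3.
Then lcm(f, g) = f·g / gcd(f, g); expanding and making the result monic gives the answer.

u⁴+2u³+36u²-18u-405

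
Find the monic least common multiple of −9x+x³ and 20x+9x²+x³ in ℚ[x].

Repeated division with remainder:
  x³−9x = (x³+9x²+20x) + (−9x²−29x)
  x³+9x²+20x = (−(1/9)x−52/81)(−9x²−29x) + ((112/81)x)
  −9x²−29x = (−(729/112)x−2349/112)((112/81)x) + (0)
Last nonzero remainder: (112/81)x. Dividing through by 112/81 gives the monic gcd x.
Then lcm(f, g) = f·g / gcd(f, g); expanding and making the result monic gives the answer.

−180x−81x²+11x³+9x⁴+x⁵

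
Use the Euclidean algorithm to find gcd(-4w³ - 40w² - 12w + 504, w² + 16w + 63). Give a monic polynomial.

Repeated division with remainder:
  -4w³ - 40w² - 12w + 504 = (-4w + 24)(w² + 16w + 63) + (-144w - 1008)
  w² + 16w + 63 = (-(1/144)w - 1/16)(-144w - 1008) + (0)
Last nonzero remainder: -144w - 1008. Dividing through by -144 gives the monic gcd w + 7.

w + 7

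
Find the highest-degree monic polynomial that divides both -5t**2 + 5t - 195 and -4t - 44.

By polynomial division,
  -5t**2 + 5t - 195 = ((5/4)t - 15)(-4t - 44) + (-855)
  -4t - 44 = ((4/855)t + 44/855)(-855) + (0)
The last nonzero remainder is the constant -855, so the polynomials are coprime and gcd = 1.

1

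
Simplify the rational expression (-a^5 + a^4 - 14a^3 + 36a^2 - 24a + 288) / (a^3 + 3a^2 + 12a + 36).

(-a^3 + a^2 - 2a + 24)/(a + 3)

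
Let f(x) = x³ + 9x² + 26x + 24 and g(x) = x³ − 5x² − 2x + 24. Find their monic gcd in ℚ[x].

x + 2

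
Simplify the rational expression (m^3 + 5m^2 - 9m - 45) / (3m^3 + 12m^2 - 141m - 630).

Repeated division with remainder:
  m^3 + 5m^2 - 9m - 45 = (1/3)(3m^3 + 12m^2 - 141m - 630) + (m^2 + 38m + 165)
  3m^3 + 12m^2 - 141m - 630 = (3m - 102)(m^2 + 38m + 165) + (3240m + 16200)
  m^2 + 38m + 165 = ((1/3240)m + 11/1080)(3240m + 16200) + (0)
Last nonzero remainder: 3240m + 16200. Dividing through by 3240 gives the monic gcd m + 5.
Cancel m + 5 from numerator and denominator to get the reduced form.

(m^2 - 9)/(3m^2 - 3m - 126)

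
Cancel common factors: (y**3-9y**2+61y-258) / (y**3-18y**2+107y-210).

Euclidean algorithm in ℚ[y]:
  y**3-9y**2+61y-258 = (y**3-18y**2+107y-210) + (9y**2-46y-48)
  y**3-18y**2+107y-210 = ((1/9)y-116/81)(9y**2-46y-48) + ((3763/81)y-7526/27)
  9y**2-46y-48 = ((729/3763)y+648/3763)((3763/81)y-7526/27) + (0)
Last nonzero remainder: (3763/81)y-7526/27. Dividing through by 3763/81 gives the monic gcd y-6.
Cancel y-6 from numerator and denominator to get the reduced form.

(y**2-3y+43)/(y**2-12y+35)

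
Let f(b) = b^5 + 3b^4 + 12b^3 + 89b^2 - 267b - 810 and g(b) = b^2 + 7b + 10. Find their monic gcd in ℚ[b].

Apply the Euclidean algorithm:
  b^5 + 3b^4 + 12b^3 + 89b^2 - 267b - 810 = (b^3 - 4b^2 + 30b - 81)(b^2 + 7b + 10) + (0)
The last nonzero remainder b^2 + 7b + 10 is already monic.

b^2 + 7b + 10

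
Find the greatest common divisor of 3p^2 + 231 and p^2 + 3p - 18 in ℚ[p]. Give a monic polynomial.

Apply the Euclidean algorithm:
  3p^2 + 231 = (3)(p^2 + 3p - 18) + (-9p + 285)
  p^2 + 3p - 18 = (-(1/9)p - 104/27)(-9p + 285) + (9718/9)
  -9p + 285 = (-(81/9718)p + 2565/9718)(9718/9) + (0)
The last nonzero remainder is the constant 9718/9, so the polynomials are coprime and gcd = 1.

1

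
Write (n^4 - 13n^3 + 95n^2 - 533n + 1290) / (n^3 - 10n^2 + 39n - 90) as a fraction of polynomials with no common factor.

(n^3 - 7n^2 + 53n - 215)/(n^2 - 4n + 15)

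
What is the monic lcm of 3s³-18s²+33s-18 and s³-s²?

s⁵-6s⁴+11s³-6s²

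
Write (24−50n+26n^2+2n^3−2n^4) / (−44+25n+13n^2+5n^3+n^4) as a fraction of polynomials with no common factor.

(−6+8n−2n^2)/(11+2n+n^2)

Repeated division with remainder:
  −2n^4+2n^3+26n^2−50n+24 = (−2)(n^4+5n^3+13n^2+25n−44) + (12n^3+52n^2−64)
  n^4+5n^3+13n^2+25n−44 = ((1/12)n+1/18)(12n^3+52n^2−64) + ((91/9)n^2+(91/3)n−364/9)
  12n^3+52n^2−64 = ((108/91)n+144/91)((91/9)n^2+(91/3)n−364/9) + (0)
Last nonzero remainder: (91/9)n^2+(91/3)n−364/9. Dividing through by 91/9 gives the monic gcd n^2+3n−4.
Cancel n^2+3n−4 from numerator and denominator to get the reduced form.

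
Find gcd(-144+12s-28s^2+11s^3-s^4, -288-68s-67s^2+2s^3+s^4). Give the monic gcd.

Apply the Euclidean algorithm:
  -s^4+11s^3-28s^2+12s-144 = (-1)(s^4+2s^3-67s^2-68s-288) + (13s^3-95s^2-56s-432)
  s^4+2s^3-67s^2-68s-288 = ((1/13)s+121/169)(13s^3-95s^2-56s-432) + ((900/169)s^2+(900/169)s+3600/169)
  13s^3-95s^2-56s-432 = ((2197/900)s-507/25)((900/169)s^2+(900/169)s+3600/169) + (0)
Last nonzero remainder: (900/169)s^2+(900/169)s+3600/169. Dividing through by 900/169 gives the monic gcd s^2+s+4.

4+s+s^2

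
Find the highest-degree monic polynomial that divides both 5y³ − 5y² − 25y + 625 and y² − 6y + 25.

y² − 6y + 25

Repeated division with remainder:
  5y³ − 5y² − 25y + 625 = (5y + 25)(y² − 6y + 25) + (0)
The last nonzero remainder y² − 6y + 25 is already monic.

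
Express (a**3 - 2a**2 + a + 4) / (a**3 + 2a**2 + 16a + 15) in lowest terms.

(a**2 - 3a + 4)/(a**2 + a + 15)

Repeated division with remainder:
  a**3 - 2a**2 + a + 4 = (a**3 + 2a**2 + 16a + 15) + (-4a**2 - 15a - 11)
  a**3 + 2a**2 + 16a + 15 = (-(1/4)a + 7/16)(-4a**2 - 15a - 11) + ((317/16)a + 317/16)
  -4a**2 - 15a - 11 = (-(64/317)a - 176/317)((317/16)a + 317/16) + (0)
Last nonzero remainder: (317/16)a + 317/16. Dividing through by 317/16 gives the monic gcd a + 1.
Cancel a + 1 from numerator and denominator to get the reduced form.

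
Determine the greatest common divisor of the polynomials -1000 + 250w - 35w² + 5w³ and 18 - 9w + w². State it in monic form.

1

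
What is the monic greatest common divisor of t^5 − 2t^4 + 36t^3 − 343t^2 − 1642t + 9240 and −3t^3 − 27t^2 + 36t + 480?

t^2 + t − 20

Euclidean algorithm in ℚ[t]:
  t^5 − 2t^4 + 36t^3 − 343t^2 − 1642t + 9240 = (−(1/3)t^2 + (11/3)t − 49)(−3t^3 − 27t^2 + 36t + 480) + (−1638t^2 − 1638t + 32760)
  −3t^3 − 27t^2 + 36t + 480 = ((1/546)t + 4/273)(−1638t^2 − 1638t + 32760) + (0)
Last nonzero remainder: −1638t^2 − 1638t + 32760. Dividing through by −1638 gives the monic gcd t^2 + t − 20.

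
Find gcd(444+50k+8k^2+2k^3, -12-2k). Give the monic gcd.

6+k

By polynomial division,
  2k^3+8k^2+50k+444 = (-k^2+2k-37)(-2k-12) + (0)
Last nonzero remainder: -2k-12. Dividing through by -2 gives the monic gcd k+6.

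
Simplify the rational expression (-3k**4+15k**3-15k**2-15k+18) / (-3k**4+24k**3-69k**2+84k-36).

(k+1)/(k-2)

By polynomial division,
  -3k**4+15k**3-15k**2-15k+18 = (-3k**4+24k**3-69k**2+84k-36) + (-9k**3+54k**2-99k+54)
  -3k**4+24k**3-69k**2+84k-36 = ((1/3)k-2/3)(-9k**3+54k**2-99k+54) + (0)
Last nonzero remainder: -9k**3+54k**2-99k+54. Dividing through by -9 gives the monic gcd k**3-6k**2+11k-6.
Cancel k**3-6k**2+11k-6 from numerator and denominator to get the reduced form.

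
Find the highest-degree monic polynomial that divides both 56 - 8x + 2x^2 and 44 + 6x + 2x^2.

Euclidean algorithm in ℚ[x]:
  2x^2 - 8x + 56 = (2x^2 + 6x + 44) + (-14x + 12)
  2x^2 + 6x + 44 = (-(1/7)x - 27/49)(-14x + 12) + (2480/49)
  -14x + 12 = (-(343/1240)x + 147/620)(2480/49) + (0)
The last nonzero remainder is the constant 2480/49, so the polynomials are coprime and gcd = 1.

1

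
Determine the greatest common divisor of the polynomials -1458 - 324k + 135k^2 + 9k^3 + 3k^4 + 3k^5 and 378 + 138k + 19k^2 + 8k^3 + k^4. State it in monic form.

By polynomial division,
  3k^5 + 3k^4 + 9k^3 + 135k^2 - 324k - 1458 = (3k - 21)(k^4 + 8k^3 + 19k^2 + 138k + 378) + (120k^3 + 120k^2 + 1440k + 6480)
  k^4 + 8k^3 + 19k^2 + 138k + 378 = ((1/120)k + 7/120)(120k^3 + 120k^2 + 1440k + 6480) + (0)
Last nonzero remainder: 120k^3 + 120k^2 + 1440k + 6480. Dividing through by 120 gives the monic gcd k^3 + k^2 + 12k + 54.

54 + 12k + k^2 + k^3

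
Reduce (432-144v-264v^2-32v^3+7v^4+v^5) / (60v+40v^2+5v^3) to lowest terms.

(36-36v-v^2+v^3)/(5v)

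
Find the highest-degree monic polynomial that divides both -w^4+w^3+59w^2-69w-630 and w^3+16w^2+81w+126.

w^2+10w+21

Euclidean algorithm in ℚ[w]:
  -w^4+w^3+59w^2-69w-630 = (-w+17)(w^3+16w^2+81w+126) + (-132w^2-1320w-2772)
  w^3+16w^2+81w+126 = (-(1/132)w-1/22)(-132w^2-1320w-2772) + (0)
Last nonzero remainder: -132w^2-1320w-2772. Dividing through by -132 gives the monic gcd w^2+10w+21.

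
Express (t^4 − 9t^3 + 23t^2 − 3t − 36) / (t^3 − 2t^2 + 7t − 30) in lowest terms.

(t^3 − 6t^2 + 5t + 12)/(t^2 + t + 10)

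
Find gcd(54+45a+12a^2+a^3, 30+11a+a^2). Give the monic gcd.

6+a

Repeated division with remainder:
  a^3+12a^2+45a+54 = (a+1)(a^2+11a+30) + (4a+24)
  a^2+11a+30 = ((1/4)a+5/4)(4a+24) + (0)
Last nonzero remainder: 4a+24. Dividing through by 4 gives the monic gcd a+6.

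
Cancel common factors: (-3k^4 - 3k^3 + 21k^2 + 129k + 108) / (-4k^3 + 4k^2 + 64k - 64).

(3k^3 + 15k^2 + 39k + 27)/(4k^2 + 12k - 16)

Euclidean algorithm in ℚ[k]:
  -3k^4 - 3k^3 + 21k^2 + 129k + 108 = ((3/4)k + 3/2)(-4k^3 + 4k^2 + 64k - 64) + (-33k^2 + 81k + 204)
  -4k^3 + 4k^2 + 64k - 64 = ((4/33)k + 64/363)(-33k^2 + 81k + 204) + ((3024/121)k - 12096/121)
  -33k^2 + 81k + 204 = (-(1331/1008)k - 2057/1008)((3024/121)k - 12096/121) + (0)
Last nonzero remainder: (3024/121)k - 12096/121. Dividing through by 3024/121 gives the monic gcd k - 4.
Cancel k - 4 from numerator and denominator to get the reduced form.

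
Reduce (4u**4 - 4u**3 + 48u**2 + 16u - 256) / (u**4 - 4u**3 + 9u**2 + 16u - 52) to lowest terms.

(4u**2 - 4u + 64)/(u**2 - 4u + 13)

Repeated division with remainder:
  4u**4 - 4u**3 + 48u**2 + 16u - 256 = (4)(u**4 - 4u**3 + 9u**2 + 16u - 52) + (12u**3 + 12u**2 - 48u - 48)
  u**4 - 4u**3 + 9u**2 + 16u - 52 = ((1/12)u - 5/12)(12u**3 + 12u**2 - 48u - 48) + (18u**2 - 72)
  12u**3 + 12u**2 - 48u - 48 = ((2/3)u + 2/3)(18u**2 - 72) + (0)
Last nonzero remainder: 18u**2 - 72. Dividing through by 18 gives the monic gcd u**2 - 4.
Cancel u**2 - 4 from numerator and denominator to get the reduced form.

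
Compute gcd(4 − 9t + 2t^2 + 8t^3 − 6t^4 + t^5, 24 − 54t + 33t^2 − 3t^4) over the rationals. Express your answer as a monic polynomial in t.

1 − 2t + t^2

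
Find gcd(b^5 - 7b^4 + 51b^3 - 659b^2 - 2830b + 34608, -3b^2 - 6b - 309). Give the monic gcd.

b^2 + 2b + 103

Euclidean algorithm in ℚ[b]:
  b^5 - 7b^4 + 51b^3 - 659b^2 - 2830b + 34608 = (-(1/3)b^3 + 3b^2 + (34/3)b - 112)(-3b^2 - 6b - 309) + (0)
Last nonzero remainder: -3b^2 - 6b - 309. Dividing through by -3 gives the monic gcd b^2 + 2b + 103.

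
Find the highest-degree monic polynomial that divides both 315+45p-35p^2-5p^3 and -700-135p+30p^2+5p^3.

Apply the Euclidean algorithm:
  -5p^3-35p^2+45p+315 = (-1)(5p^3+30p^2-135p-700) + (-5p^2-90p-385)
  5p^3+30p^2-135p-700 = (-p+12)(-5p^2-90p-385) + (560p+3920)
  -5p^2-90p-385 = (-(1/112)p-11/112)(560p+3920) + (0)
Last nonzero remainder: 560p+3920. Dividing through by 560 gives the monic gcd p+7.

7+p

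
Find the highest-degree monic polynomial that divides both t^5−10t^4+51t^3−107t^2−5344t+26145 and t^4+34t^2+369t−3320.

t^3−8t^2+98t−415

Apply the Euclidean algorithm:
  t^5−10t^4+51t^3−107t^2−5344t+26145 = (t−10)(t^4+34t^2+369t−3320) + (17t^3−136t^2+1666t−7055)
  t^4+34t^2+369t−3320 = ((1/17)t+8/17)(17t^3−136t^2+1666t−7055) + (0)
Last nonzero remainder: 17t^3−136t^2+1666t−7055. Dividing through by 17 gives the monic gcd t^3−8t^2+98t−415.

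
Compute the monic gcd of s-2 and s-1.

Apply the Euclidean algorithm:
  s-2 = (s-1) + (-1)
  s-1 = (-s+1)(-1) + (0)
The last nonzero remainder is the constant -1, so the polynomials are coprime and gcd = 1.

1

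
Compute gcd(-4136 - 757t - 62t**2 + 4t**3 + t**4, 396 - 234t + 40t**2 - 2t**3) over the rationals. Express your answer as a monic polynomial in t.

Euclidean algorithm in ℚ[t]:
  t**4 + 4t**3 - 62t**2 - 757t - 4136 = (-(1/2)t - 12)(-2t**3 + 40t**2 - 234t + 396) + (301t**2 - 3367t + 616)
  -2t**3 + 40t**2 - 234t + 396 = (-(2/301)t + 758/12943)(301t**2 - 3367t + 616) + (-(60500/1849)t + 665500/1849)
  301t**2 - 3367t + 616 = (-(556549/60500)t + 25886/15125)(-(60500/1849)t + 665500/1849) + (0)
Last nonzero remainder: -(60500/1849)t + 665500/1849. Dividing through by -60500/1849 gives the monic gcd t - 11.

-11 + t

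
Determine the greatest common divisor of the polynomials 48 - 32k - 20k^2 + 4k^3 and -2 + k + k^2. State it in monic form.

Euclidean algorithm in ℚ[k]:
  4k^3 - 20k^2 - 32k + 48 = (4k - 24)(k^2 + k - 2) + (0)
The last nonzero remainder k^2 + k - 2 is already monic.

-2 + k + k^2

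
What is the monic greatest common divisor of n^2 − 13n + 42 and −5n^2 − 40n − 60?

Apply the Euclidean algorithm:
  n^2 − 13n + 42 = (−1/5)(−5n^2 − 40n − 60) + (−21n + 30)
  −5n^2 − 40n − 60 = ((5/21)n + 110/49)(−21n + 30) + (−6240/49)
  −21n + 30 = ((343/2080)n − 49/208)(−6240/49) + (0)
The last nonzero remainder is the constant −6240/49, so the polynomials are coprime and gcd = 1.

1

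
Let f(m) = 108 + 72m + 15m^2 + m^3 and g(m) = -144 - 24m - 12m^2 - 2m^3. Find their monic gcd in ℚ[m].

6 + m

Euclidean algorithm in ℚ[m]:
  m^3 + 15m^2 + 72m + 108 = (-1/2)(-2m^3 - 12m^2 - 24m - 144) + (9m^2 + 60m + 36)
  -2m^3 - 12m^2 - 24m - 144 = (-(2/9)m + 4/27)(9m^2 + 60m + 36) + (-(224/9)m - 448/3)
  9m^2 + 60m + 36 = (-(81/224)m - 27/112)(-(224/9)m - 448/3) + (0)
Last nonzero remainder: -(224/9)m - 448/3. Dividing through by -224/9 gives the monic gcd m + 6.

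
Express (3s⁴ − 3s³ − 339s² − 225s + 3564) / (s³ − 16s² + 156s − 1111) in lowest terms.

By polynomial division,
  3s⁴ − 3s³ − 339s² − 225s + 3564 = (3s + 45)(s³ − 16s² + 156s − 1111) + (−87s² − 3912s + 53559)
  s³ − 16s² + 156s − 1111 = (−(1/87)s + 1768/2523)(−87s² − 3912s + 53559) + ((2954405/841)s − 32498455/841)
  −87s² − 3912s + 53559 = (−(73167/2954405)s − 4094829/2954405)((2954405/841)s − 32498455/841) + (0)
Last nonzero remainder: (2954405/841)s − 32498455/841. Dividing through by 2954405/841 gives the monic gcd s − 11.
Cancel s − 11 from numerator and denominator to get the reduced form.

(3s³ + 30s² − 9s − 324)/(s² − 5s + 101)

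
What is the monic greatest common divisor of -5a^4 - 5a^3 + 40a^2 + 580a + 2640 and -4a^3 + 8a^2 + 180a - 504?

a - 6

Euclidean algorithm in ℚ[a]:
  -5a^4 - 5a^3 + 40a^2 + 580a + 2640 = ((5/4)a + 15/4)(-4a^3 + 8a^2 + 180a - 504) + (-215a^2 + 535a + 4530)
  -4a^3 + 8a^2 + 180a - 504 = ((4/215)a + 84/9245)(-215a^2 + 535a + 4530) + ((168000/1849)a - 1008000/1849)
  -215a^2 + 535a + 4530 = (-(79507/33600)a - 279199/33600)((168000/1849)a - 1008000/1849) + (0)
Last nonzero remainder: (168000/1849)a - 1008000/1849. Dividing through by 168000/1849 gives the monic gcd a - 6.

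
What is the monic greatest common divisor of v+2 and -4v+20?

1

Euclidean algorithm in ℚ[v]:
  v+2 = (-1/4)(-4v+20) + (7)
  -4v+20 = (-(4/7)v+20/7)(7) + (0)
The last nonzero remainder is the constant 7, so the polynomials are coprime and gcd = 1.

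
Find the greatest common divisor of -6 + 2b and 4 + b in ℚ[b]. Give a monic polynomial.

1

Euclidean algorithm in ℚ[b]:
  2b - 6 = (2)(b + 4) + (-14)
  b + 4 = (-(1/14)b - 2/7)(-14) + (0)
The last nonzero remainder is the constant -14, so the polynomials are coprime and gcd = 1.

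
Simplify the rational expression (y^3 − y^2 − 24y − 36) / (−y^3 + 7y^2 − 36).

By polynomial division,
  y^3 − y^2 − 24y − 36 = (−1)(−y^3 + 7y^2 − 36) + (6y^2 − 24y − 72)
  −y^3 + 7y^2 − 36 = (−(1/6)y + 1/2)(6y^2 − 24y − 72) + (0)
Last nonzero remainder: 6y^2 − 24y − 72. Dividing through by 6 gives the monic gcd y^2 − 4y − 12.
Cancel y^2 − 4y − 12 from numerator and denominator to get the reduced form.

(−y − 3)/(y − 3)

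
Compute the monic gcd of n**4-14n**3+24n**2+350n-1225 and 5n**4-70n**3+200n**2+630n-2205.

Apply the Euclidean algorithm:
  n**4-14n**3+24n**2+350n-1225 = (1/5)(5n**4-70n**3+200n**2+630n-2205) + (-16n**2+224n-784)
  5n**4-70n**3+200n**2+630n-2205 = (-(5/16)n**2+45/16)(-16n**2+224n-784) + (0)
Last nonzero remainder: -16n**2+224n-784. Dividing through by -16 gives the monic gcd n**2-14n+49.

n**2-14n+49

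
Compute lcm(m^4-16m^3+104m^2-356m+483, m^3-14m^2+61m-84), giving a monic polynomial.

By polynomial division,
  m^4-16m^3+104m^2-356m+483 = (m-2)(m^3-14m^2+61m-84) + (15m^2-150m+315)
  m^3-14m^2+61m-84 = ((1/15)m-4/15)(15m^2-150m+315) + (0)
Last nonzero remainder: 15m^2-150m+315. Dividing through by 15 gives the monic gcd m^2-10m+21.
Then lcm(f, g) = f·g / gcd(f, g); expanding and making the result monic gives the answer.

m^5-20m^4+168m^3-772m^2+1907m-1932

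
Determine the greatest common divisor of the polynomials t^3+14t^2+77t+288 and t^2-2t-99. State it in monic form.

t+9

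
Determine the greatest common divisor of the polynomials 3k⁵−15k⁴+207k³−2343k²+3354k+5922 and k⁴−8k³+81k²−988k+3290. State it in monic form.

Apply the Euclidean algorithm:
  3k⁵−15k⁴+207k³−2343k²+3354k+5922 = (3k+9)(k⁴−8k³+81k²−988k+3290) + (36k³−108k²+2376k−23688)
  k⁴−8k³+81k²−988k+3290 = ((1/36)k−5/36)(36k³−108k²+2376k−23688) + (0)
Last nonzero remainder: 36k³−108k²+2376k−23688. Dividing through by 36 gives the monic gcd k³−3k²+66k−658.

k³−3k²+66k−658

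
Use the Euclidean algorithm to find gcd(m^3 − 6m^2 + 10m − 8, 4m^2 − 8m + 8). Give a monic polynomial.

m^2 − 2m + 2

Repeated division with remainder:
  m^3 − 6m^2 + 10m − 8 = ((1/4)m − 1)(4m^2 − 8m + 8) + (0)
Last nonzero remainder: 4m^2 − 8m + 8. Dividing through by 4 gives the monic gcd m^2 − 2m + 2.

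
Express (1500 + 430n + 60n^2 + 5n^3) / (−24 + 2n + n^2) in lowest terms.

(250 + 30n + 5n^2)/(−4 + n)

Repeated division with remainder:
  5n^3 + 60n^2 + 430n + 1500 = (5n + 50)(n^2 + 2n − 24) + (450n + 2700)
  n^2 + 2n − 24 = ((1/450)n − 2/225)(450n + 2700) + (0)
Last nonzero remainder: 450n + 2700. Dividing through by 450 gives the monic gcd n + 6.
Cancel n + 6 from numerator and denominator to get the reduced form.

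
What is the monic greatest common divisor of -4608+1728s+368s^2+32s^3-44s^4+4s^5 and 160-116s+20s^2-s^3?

16-10s+s^2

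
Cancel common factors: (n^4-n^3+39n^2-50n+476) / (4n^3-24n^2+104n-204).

(n^2+2n+28)/(4n-12)

Euclidean algorithm in ℚ[n]:
  n^4-n^3+39n^2-50n+476 = ((1/4)n+5/4)(4n^3-24n^2+104n-204) + (43n^2-129n+731)
  4n^3-24n^2+104n-204 = ((4/43)n-12/43)(43n^2-129n+731) + (0)
Last nonzero remainder: 43n^2-129n+731. Dividing through by 43 gives the monic gcd n^2-3n+17.
Cancel n^2-3n+17 from numerator and denominator to get the reduced form.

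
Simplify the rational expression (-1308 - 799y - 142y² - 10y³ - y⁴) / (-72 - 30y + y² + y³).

(-109 - 3y - y²)/(-6 + y)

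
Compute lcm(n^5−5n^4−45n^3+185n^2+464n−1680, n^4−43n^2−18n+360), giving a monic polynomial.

n^6−11n^5−15n^4+455n^3−646n^2−4464n+10080

Apply the Euclidean algorithm:
  n^5−5n^4−45n^3+185n^2+464n−1680 = (n−5)(n^4−43n^2−18n+360) + (−2n^3−12n^2+14n+120)
  n^4−43n^2−18n+360 = (−(1/2)n+3)(−2n^3−12n^2+14n+120) + (0)
Last nonzero remainder: −2n^3−12n^2+14n+120. Dividing through by −2 gives the monic gcd n^3+6n^2−7n−60.
Then lcm(f, g) = f·g / gcd(f, g); expanding and making the result monic gives the answer.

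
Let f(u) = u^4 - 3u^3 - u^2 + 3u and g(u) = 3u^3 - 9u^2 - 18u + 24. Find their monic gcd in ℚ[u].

u - 1

By polynomial division,
  u^4 - 3u^3 - u^2 + 3u = ((1/3)u)(3u^3 - 9u^2 - 18u + 24) + (5u^2 - 5u)
  3u^3 - 9u^2 - 18u + 24 = ((3/5)u - 6/5)(5u^2 - 5u) + (-24u + 24)
  5u^2 - 5u = (-(5/24)u)(-24u + 24) + (0)
Last nonzero remainder: -24u + 24. Dividing through by -24 gives the monic gcd u - 1.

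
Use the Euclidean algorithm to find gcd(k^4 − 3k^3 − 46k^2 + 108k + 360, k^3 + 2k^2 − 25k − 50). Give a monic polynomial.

k^2 − 3k − 10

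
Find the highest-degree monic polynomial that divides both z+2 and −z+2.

Repeated division with remainder:
  z+2 = (−1)(−z+2) + (4)
  −z+2 = (−(1/4)z+1/2)(4) + (0)
The last nonzero remainder is the constant 4, so the polynomials are coprime and gcd = 1.

1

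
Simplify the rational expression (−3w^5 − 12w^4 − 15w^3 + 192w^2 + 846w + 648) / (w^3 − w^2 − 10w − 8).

By polynomial division,
  −3w^5 − 12w^4 − 15w^3 + 192w^2 + 846w + 648 = (−3w^2 − 15w − 60)(w^3 − w^2 − 10w − 8) + (−42w^2 + 126w + 168)
  w^3 − w^2 − 10w − 8 = (−(1/42)w − 1/21)(−42w^2 + 126w + 168) + (0)
Last nonzero remainder: −42w^2 + 126w + 168. Dividing through by −42 gives the monic gcd w^2 − 3w − 4.
Cancel w^2 − 3w − 4 from numerator and denominator to get the reduced form.

(−3w^3 − 21w^2 − 90w − 162)/(w + 2)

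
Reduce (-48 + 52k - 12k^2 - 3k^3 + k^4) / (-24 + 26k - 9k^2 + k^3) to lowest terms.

By polynomial division,
  k^4 - 3k^3 - 12k^2 + 52k - 48 = (k + 6)(k^3 - 9k^2 + 26k - 24) + (16k^2 - 80k + 96)
  k^3 - 9k^2 + 26k - 24 = ((1/16)k - 1/4)(16k^2 - 80k + 96) + (0)
Last nonzero remainder: 16k^2 - 80k + 96. Dividing through by 16 gives the monic gcd k^2 - 5k + 6.
Cancel k^2 - 5k + 6 from numerator and denominator to get the reduced form.

(-8 + 2k + k^2)/(-4 + k)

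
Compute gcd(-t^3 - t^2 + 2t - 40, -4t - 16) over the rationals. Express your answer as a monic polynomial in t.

t + 4

Euclidean algorithm in ℚ[t]:
  -t^3 - t^2 + 2t - 40 = ((1/4)t^2 - (3/4)t + 5/2)(-4t - 16) + (0)
Last nonzero remainder: -4t - 16. Dividing through by -4 gives the monic gcd t + 4.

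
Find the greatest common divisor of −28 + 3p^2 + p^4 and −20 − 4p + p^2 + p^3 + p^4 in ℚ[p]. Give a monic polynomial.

−4 + p^2

Apply the Euclidean algorithm:
  p^4 + 3p^2 − 28 = (p^4 + p^3 + p^2 − 4p − 20) + (−p^3 + 2p^2 + 4p − 8)
  p^4 + p^3 + p^2 − 4p − 20 = (−p − 3)(−p^3 + 2p^2 + 4p − 8) + (11p^2 − 44)
  −p^3 + 2p^2 + 4p − 8 = (−(1/11)p + 2/11)(11p^2 − 44) + (0)
Last nonzero remainder: 11p^2 − 44. Dividing through by 11 gives the monic gcd p^2 − 4.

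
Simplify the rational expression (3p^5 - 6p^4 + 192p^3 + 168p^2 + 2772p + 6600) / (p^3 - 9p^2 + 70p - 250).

By polynomial division,
  3p^5 - 6p^4 + 192p^3 + 168p^2 + 2772p + 6600 = (3p^2 + 21p + 171)(p^3 - 9p^2 + 70p - 250) + (987p^2 - 3948p + 49350)
  p^3 - 9p^2 + 70p - 250 = ((1/987)p - 5/987)(987p^2 - 3948p + 49350) + (0)
Last nonzero remainder: 987p^2 - 3948p + 49350. Dividing through by 987 gives the monic gcd p^2 - 4p + 50.
Cancel p^2 - 4p + 50 from numerator and denominator to get the reduced form.

(3p^3 + 6p^2 + 66p + 132)/(p - 5)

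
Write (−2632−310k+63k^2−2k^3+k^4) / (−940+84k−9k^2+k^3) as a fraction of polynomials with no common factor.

By polynomial division,
  k^4−2k^3+63k^2−310k−2632 = (k+7)(k^3−9k^2+84k−940) + (42k^2+42k+3948)
  k^3−9k^2+84k−940 = ((1/42)k−5/21)(42k^2+42k+3948) + (0)
Last nonzero remainder: 42k^2+42k+3948. Dividing through by 42 gives the monic gcd k^2+k+94.
Cancel k^2+k+94 from numerator and denominator to get the reduced form.

(−28−3k+k^2)/(−10+k)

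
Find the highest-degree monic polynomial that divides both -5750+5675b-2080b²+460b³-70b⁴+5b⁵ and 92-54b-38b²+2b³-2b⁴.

23-2b+b²

Apply the Euclidean algorithm:
  5b⁵-70b⁴+460b³-2080b²+5675b-5750 = (-(5/2)b+65/2)(-2b⁴+2b³-38b²-54b+92) + (300b³-980b²+7660b-8740)
  -2b⁴+2b³-38b²-54b+92 = (-(1/150)b-17/1125)(300b³-980b²+7660b-8740) + (-(392/225)b²+(784/225)b-9016/225)
  300b³-980b²+7660b-8740 = (-(16875/98)b+21375/98)(-(392/225)b²+(784/225)b-9016/225) + (0)
Last nonzero remainder: -(392/225)b²+(784/225)b-9016/225. Dividing through by -392/225 gives the monic gcd b²-2b+23.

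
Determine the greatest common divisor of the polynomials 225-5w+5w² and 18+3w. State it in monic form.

1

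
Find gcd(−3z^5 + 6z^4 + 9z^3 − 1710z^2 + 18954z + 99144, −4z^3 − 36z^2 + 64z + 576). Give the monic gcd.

Euclidean algorithm in ℚ[z]:
  −3z^5 + 6z^4 + 9z^3 − 1710z^2 + 18954z + 99144 = ((3/4)z^2 − (33/4)z + 84)(−4z^3 − 36z^2 + 64z + 576) + (1410z^2 + 18330z + 50760)
  −4z^3 − 36z^2 + 64z + 576 = (−(2/705)z + 8/705)(1410z^2 + 18330z + 50760) + (0)
Last nonzero remainder: 1410z^2 + 18330z + 50760. Dividing through by 1410 gives the monic gcd z^2 + 13z + 36.

z^2 + 13z + 36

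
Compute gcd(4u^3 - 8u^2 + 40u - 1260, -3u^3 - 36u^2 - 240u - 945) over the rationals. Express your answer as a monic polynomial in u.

By polynomial division,
  4u^3 - 8u^2 + 40u - 1260 = (-4/3)(-3u^3 - 36u^2 - 240u - 945) + (-56u^2 - 280u - 2520)
  -3u^3 - 36u^2 - 240u - 945 = ((3/56)u + 3/8)(-56u^2 - 280u - 2520) + (0)
Last nonzero remainder: -56u^2 - 280u - 2520. Dividing through by -56 gives the monic gcd u^2 + 5u + 45.

u^2 + 5u + 45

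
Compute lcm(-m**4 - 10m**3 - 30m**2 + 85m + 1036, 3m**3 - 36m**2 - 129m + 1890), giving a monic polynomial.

By polynomial division,
  -m**4 - 10m**3 - 30m**2 + 85m + 1036 = (-(1/3)m - 22/3)(3m**3 - 36m**2 - 129m + 1890) + (-337m**2 - 231m + 14896)
  3m**3 - 36m**2 - 129m + 1890 = (-(3/337)m + 12825/113569)(-337m**2 - 231m + 14896) + ((3372030/113569)m + 23604210/113569)
  -337m**2 - 231m + 14896 = (-(38272753/3372030)m + 120837416/1686015)((3372030/113569)m + 23604210/113569) + (0)
Last nonzero remainder: (3372030/113569)m + 23604210/113569. Dividing through by 3372030/113569 gives the monic gcd m + 7.
Then lcm(f, g) = f·g / gcd(f, g); expanding and making the result monic gives the answer.

m**6 - 9m**5 - 70m**4 + 245m**3 + 3279m**2 + 12034m - 93240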